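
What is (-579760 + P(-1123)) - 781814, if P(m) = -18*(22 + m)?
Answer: -1341756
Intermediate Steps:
P(m) = -396 - 18*m
(-579760 + P(-1123)) - 781814 = (-579760 + (-396 - 18*(-1123))) - 781814 = (-579760 + (-396 + 20214)) - 781814 = (-579760 + 19818) - 781814 = -559942 - 781814 = -1341756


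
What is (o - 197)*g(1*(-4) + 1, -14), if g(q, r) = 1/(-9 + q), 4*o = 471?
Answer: 317/48 ≈ 6.6042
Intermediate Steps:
o = 471/4 (o = (¼)*471 = 471/4 ≈ 117.75)
(o - 197)*g(1*(-4) + 1, -14) = (471/4 - 197)/(-9 + (1*(-4) + 1)) = -317/(4*(-9 + (-4 + 1))) = -317/(4*(-9 - 3)) = -317/4/(-12) = -317/4*(-1/12) = 317/48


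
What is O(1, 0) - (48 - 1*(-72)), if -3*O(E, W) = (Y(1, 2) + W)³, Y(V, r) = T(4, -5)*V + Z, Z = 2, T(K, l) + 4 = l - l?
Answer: -352/3 ≈ -117.33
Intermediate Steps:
T(K, l) = -4 (T(K, l) = -4 + (l - l) = -4 + 0 = -4)
Y(V, r) = 2 - 4*V (Y(V, r) = -4*V + 2 = 2 - 4*V)
O(E, W) = -(-2 + W)³/3 (O(E, W) = -((2 - 4*1) + W)³/3 = -((2 - 4) + W)³/3 = -(-2 + W)³/3)
O(1, 0) - (48 - 1*(-72)) = -(-2 + 0)³/3 - (48 - 1*(-72)) = -⅓*(-2)³ - (48 + 72) = -⅓*(-8) - 1*120 = 8/3 - 120 = -352/3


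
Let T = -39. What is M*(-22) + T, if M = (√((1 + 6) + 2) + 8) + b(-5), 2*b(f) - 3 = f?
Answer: -259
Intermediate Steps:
b(f) = 3/2 + f/2
M = 10 (M = (√((1 + 6) + 2) + 8) + (3/2 + (½)*(-5)) = (√(7 + 2) + 8) + (3/2 - 5/2) = (√9 + 8) - 1 = (3 + 8) - 1 = 11 - 1 = 10)
M*(-22) + T = 10*(-22) - 39 = -220 - 39 = -259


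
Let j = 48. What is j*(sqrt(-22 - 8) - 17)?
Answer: -816 + 48*I*sqrt(30) ≈ -816.0 + 262.91*I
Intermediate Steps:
j*(sqrt(-22 - 8) - 17) = 48*(sqrt(-22 - 8) - 17) = 48*(sqrt(-30) - 17) = 48*(I*sqrt(30) - 17) = 48*(-17 + I*sqrt(30)) = -816 + 48*I*sqrt(30)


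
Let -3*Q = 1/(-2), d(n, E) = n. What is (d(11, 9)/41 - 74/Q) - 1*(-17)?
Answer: -17496/41 ≈ -426.73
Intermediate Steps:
Q = ⅙ (Q = -⅓/(-2) = -⅓*(-½) = ⅙ ≈ 0.16667)
(d(11, 9)/41 - 74/Q) - 1*(-17) = (11/41 - 74/⅙) - 1*(-17) = (11*(1/41) - 74*6) + 17 = (11/41 - 444) + 17 = -18193/41 + 17 = -17496/41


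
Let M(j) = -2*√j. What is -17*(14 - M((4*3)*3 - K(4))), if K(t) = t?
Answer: -238 - 136*√2 ≈ -430.33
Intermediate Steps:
-17*(14 - M((4*3)*3 - K(4))) = -17*(14 - (-2)*√((4*3)*3 - 1*4)) = -17*(14 - (-2)*√(12*3 - 4)) = -17*(14 - (-2)*√(36 - 4)) = -17*(14 - (-2)*√32) = -17*(14 - (-2)*4*√2) = -17*(14 - (-8)*√2) = -17*(14 + 8*√2) = -238 - 136*√2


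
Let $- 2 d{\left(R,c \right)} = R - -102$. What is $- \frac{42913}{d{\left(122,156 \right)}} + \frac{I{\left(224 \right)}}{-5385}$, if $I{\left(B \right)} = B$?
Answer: $\frac{231061417}{603120} \approx 383.11$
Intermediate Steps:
$d{\left(R,c \right)} = -51 - \frac{R}{2}$ ($d{\left(R,c \right)} = - \frac{R - -102}{2} = - \frac{R + 102}{2} = - \frac{102 + R}{2} = -51 - \frac{R}{2}$)
$- \frac{42913}{d{\left(122,156 \right)}} + \frac{I{\left(224 \right)}}{-5385} = - \frac{42913}{-51 - 61} + \frac{224}{-5385} = - \frac{42913}{-51 - 61} + 224 \left(- \frac{1}{5385}\right) = - \frac{42913}{-112} - \frac{224}{5385} = \left(-42913\right) \left(- \frac{1}{112}\right) - \frac{224}{5385} = \frac{42913}{112} - \frac{224}{5385} = \frac{231061417}{603120}$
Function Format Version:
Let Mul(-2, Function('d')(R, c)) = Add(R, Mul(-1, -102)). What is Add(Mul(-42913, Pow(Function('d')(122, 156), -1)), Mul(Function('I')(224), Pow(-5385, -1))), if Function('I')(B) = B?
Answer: Rational(231061417, 603120) ≈ 383.11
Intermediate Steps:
Function('d')(R, c) = Add(-51, Mul(Rational(-1, 2), R)) (Function('d')(R, c) = Mul(Rational(-1, 2), Add(R, Mul(-1, -102))) = Mul(Rational(-1, 2), Add(R, 102)) = Mul(Rational(-1, 2), Add(102, R)) = Add(-51, Mul(Rational(-1, 2), R)))
Add(Mul(-42913, Pow(Function('d')(122, 156), -1)), Mul(Function('I')(224), Pow(-5385, -1))) = Add(Mul(-42913, Pow(Add(-51, Mul(Rational(-1, 2), 122)), -1)), Mul(224, Pow(-5385, -1))) = Add(Mul(-42913, Pow(Add(-51, -61), -1)), Mul(224, Rational(-1, 5385))) = Add(Mul(-42913, Pow(-112, -1)), Rational(-224, 5385)) = Add(Mul(-42913, Rational(-1, 112)), Rational(-224, 5385)) = Add(Rational(42913, 112), Rational(-224, 5385)) = Rational(231061417, 603120)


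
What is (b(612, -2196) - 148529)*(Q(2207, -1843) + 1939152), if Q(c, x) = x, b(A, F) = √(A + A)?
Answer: -287746568461 + 11623854*√34 ≈ -2.8768e+11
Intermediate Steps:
b(A, F) = √2*√A (b(A, F) = √(2*A) = √2*√A)
(b(612, -2196) - 148529)*(Q(2207, -1843) + 1939152) = (√2*√612 - 148529)*(-1843 + 1939152) = (√2*(6*√17) - 148529)*1937309 = (6*√34 - 148529)*1937309 = (-148529 + 6*√34)*1937309 = -287746568461 + 11623854*√34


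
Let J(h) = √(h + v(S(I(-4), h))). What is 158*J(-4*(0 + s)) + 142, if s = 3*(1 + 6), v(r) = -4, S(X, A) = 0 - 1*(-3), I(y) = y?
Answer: 142 + 316*I*√22 ≈ 142.0 + 1482.2*I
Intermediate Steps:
S(X, A) = 3 (S(X, A) = 0 + 3 = 3)
s = 21 (s = 3*7 = 21)
J(h) = √(-4 + h) (J(h) = √(h - 4) = √(-4 + h))
158*J(-4*(0 + s)) + 142 = 158*√(-4 - 4*(0 + 21)) + 142 = 158*√(-4 - 4*21) + 142 = 158*√(-4 - 84) + 142 = 158*√(-88) + 142 = 158*(2*I*√22) + 142 = 316*I*√22 + 142 = 142 + 316*I*√22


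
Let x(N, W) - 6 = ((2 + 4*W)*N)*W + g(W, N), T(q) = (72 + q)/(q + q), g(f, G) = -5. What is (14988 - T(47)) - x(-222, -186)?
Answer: 2881443075/94 ≈ 3.0654e+7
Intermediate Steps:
T(q) = (72 + q)/(2*q) (T(q) = (72 + q)/((2*q)) = (72 + q)*(1/(2*q)) = (72 + q)/(2*q))
x(N, W) = 1 + N*W*(2 + 4*W) (x(N, W) = 6 + (((2 + 4*W)*N)*W - 5) = 6 + ((N*(2 + 4*W))*W - 5) = 6 + (N*W*(2 + 4*W) - 5) = 6 + (-5 + N*W*(2 + 4*W)) = 1 + N*W*(2 + 4*W))
(14988 - T(47)) - x(-222, -186) = (14988 - (72 + 47)/(2*47)) - (1 + 2*(-222)*(-186) + 4*(-222)*(-186)²) = (14988 - 119/(2*47)) - (1 + 82584 + 4*(-222)*34596) = (14988 - 1*119/94) - (1 + 82584 - 30721248) = (14988 - 119/94) - 1*(-30638663) = 1408753/94 + 30638663 = 2881443075/94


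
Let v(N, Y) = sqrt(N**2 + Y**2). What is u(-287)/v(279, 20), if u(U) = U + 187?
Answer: -100*sqrt(78241)/78241 ≈ -0.35751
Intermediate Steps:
u(U) = 187 + U
u(-287)/v(279, 20) = (187 - 287)/(sqrt(279**2 + 20**2)) = -100/sqrt(77841 + 400) = -100*sqrt(78241)/78241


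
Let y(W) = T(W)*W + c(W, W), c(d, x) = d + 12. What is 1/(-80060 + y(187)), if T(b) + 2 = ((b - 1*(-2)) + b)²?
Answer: 1/26357077 ≈ 3.7940e-8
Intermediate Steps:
c(d, x) = 12 + d
T(b) = -2 + (2 + 2*b)² (T(b) = -2 + ((b - 1*(-2)) + b)² = -2 + ((b + 2) + b)² = -2 + ((2 + b) + b)² = -2 + (2 + 2*b)²)
y(W) = 12 + W + W*(-2 + 4*(1 + W)²) (y(W) = (-2 + 4*(1 + W)²)*W + (12 + W) = W*(-2 + 4*(1 + W)²) + (12 + W) = 12 + W + W*(-2 + 4*(1 + W)²))
1/(-80060 + y(187)) = 1/(-80060 + (12 - 1*187 + 4*187*(1 + 187)²)) = 1/(-80060 + (12 - 187 + 4*187*188²)) = 1/(-80060 + (12 - 187 + 4*187*35344)) = 1/(-80060 + (12 - 187 + 26437312)) = 1/(-80060 + 26437137) = 1/26357077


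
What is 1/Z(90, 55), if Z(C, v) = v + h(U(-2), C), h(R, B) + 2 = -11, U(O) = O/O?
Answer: 1/42 ≈ 0.023810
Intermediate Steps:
U(O) = 1
h(R, B) = -13 (h(R, B) = -2 - 11 = -13)
Z(C, v) = -13 + v (Z(C, v) = v - 13 = -13 + v)
1/Z(90, 55) = 1/(-13 + 55) = 1/42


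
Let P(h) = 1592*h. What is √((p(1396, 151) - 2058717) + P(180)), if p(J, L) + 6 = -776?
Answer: I*√1772939 ≈ 1331.5*I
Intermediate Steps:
p(J, L) = -782 (p(J, L) = -6 - 776 = -782)
√((p(1396, 151) - 2058717) + P(180)) = √((-782 - 2058717) + 1592*180) = √(-2059499 + 286560) = √(-1772939) = I*√1772939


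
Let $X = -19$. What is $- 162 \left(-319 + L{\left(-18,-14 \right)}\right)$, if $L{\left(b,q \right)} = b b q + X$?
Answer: $789588$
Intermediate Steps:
$L{\left(b,q \right)} = -19 + q b^{2}$ ($L{\left(b,q \right)} = b b q - 19 = b^{2} q - 19 = q b^{2} - 19 = -19 + q b^{2}$)
$- 162 \left(-319 + L{\left(-18,-14 \right)}\right) = - 162 \left(-319 - \left(19 + 14 \left(-18\right)^{2}\right)\right) = - 162 \left(-319 - 4555\right) = \left(-162\right) \left(-4874\right) = 789588$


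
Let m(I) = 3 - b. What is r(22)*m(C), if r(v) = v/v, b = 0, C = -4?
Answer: 3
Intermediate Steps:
r(v) = 1
m(I) = 3 (m(I) = 3 - 1*0 = 3 + 0 = 3)
r(22)*m(C) = 1*3 = 3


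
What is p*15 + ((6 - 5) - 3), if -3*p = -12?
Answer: 58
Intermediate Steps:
p = 4 (p = -1/3*(-12) = 4)
p*15 + ((6 - 5) - 3) = 4*15 + ((6 - 5) - 3) = 60 + (1 - 3) = 60 - 2 = 58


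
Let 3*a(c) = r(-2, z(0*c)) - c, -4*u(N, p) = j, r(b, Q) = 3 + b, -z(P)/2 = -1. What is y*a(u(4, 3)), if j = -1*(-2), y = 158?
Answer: 79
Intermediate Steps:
z(P) = 2 (z(P) = -2*(-1) = 2)
j = 2
u(N, p) = -½ (u(N, p) = -¼*2 = -½)
a(c) = ⅓ - c/3 (a(c) = ((3 - 2) - c)/3 = (1 - c)/3 = ⅓ - c/3)
y*a(u(4, 3)) = 158*(⅓ - ⅓*(-½)) = 158*(⅓ + ⅙) = 158*(½) = 79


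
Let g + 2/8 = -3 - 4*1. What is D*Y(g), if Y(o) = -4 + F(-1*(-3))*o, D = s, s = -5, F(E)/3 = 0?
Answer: 20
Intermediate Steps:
F(E) = 0 (F(E) = 3*0 = 0)
g = -29/4 (g = -1/4 + (-3 - 4*1) = -1/4 + (-3 - 4) = -1/4 - 7 = -29/4 ≈ -7.2500)
D = -5
Y(o) = -4 (Y(o) = -4 + 0*o = -4 + 0 = -4)
D*Y(g) = -5*(-4) = 20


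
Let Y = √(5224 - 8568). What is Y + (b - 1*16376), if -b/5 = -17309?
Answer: 70169 + 4*I*√209 ≈ 70169.0 + 57.827*I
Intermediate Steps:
b = 86545 (b = -5*(-17309) = 86545)
Y = 4*I*√209 (Y = √(-3344) = 4*I*√209 ≈ 57.827*I)
Y + (b - 1*16376) = 4*I*√209 + (86545 - 1*16376) = 4*I*√209 + (86545 - 16376) = 4*I*√209 + 70169 = 70169 + 4*I*√209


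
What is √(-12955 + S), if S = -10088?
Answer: I*√23043 ≈ 151.8*I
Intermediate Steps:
√(-12955 + S) = √(-12955 - 10088) = √(-23043) = I*√23043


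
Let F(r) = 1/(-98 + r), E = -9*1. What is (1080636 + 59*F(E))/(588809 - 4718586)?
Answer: -115627993/441886139 ≈ -0.26167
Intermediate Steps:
E = -9
(1080636 + 59*F(E))/(588809 - 4718586) = (1080636 + 59/(-98 - 9))/(588809 - 4718586) = (1080636 + 59/(-107))/(-4129777) = (1080636 + 59*(-1/107))*(-1/4129777) = (1080636 - 59/107)*(-1/4129777) = (115627993/107)*(-1/4129777) = -115627993/441886139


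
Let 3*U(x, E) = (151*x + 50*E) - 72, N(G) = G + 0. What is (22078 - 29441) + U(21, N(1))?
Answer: -18940/3 ≈ -6313.3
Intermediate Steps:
N(G) = G
U(x, E) = -24 + 50*E/3 + 151*x/3 (U(x, E) = ((151*x + 50*E) - 72)/3 = ((50*E + 151*x) - 72)/3 = (-72 + 50*E + 151*x)/3 = -24 + 50*E/3 + 151*x/3)
(22078 - 29441) + U(21, N(1)) = (22078 - 29441) + (-24 + (50/3)*1 + (151/3)*21) = -7363 + (-24 + 50/3 + 1057) = -7363 + 3149/3 = -18940/3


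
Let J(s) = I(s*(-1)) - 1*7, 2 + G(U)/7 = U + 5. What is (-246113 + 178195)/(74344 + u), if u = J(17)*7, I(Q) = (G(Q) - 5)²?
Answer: -33959/74279 ≈ -0.45718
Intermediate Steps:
G(U) = 21 + 7*U (G(U) = -14 + 7*(U + 5) = -14 + 7*(5 + U) = -14 + (35 + 7*U) = 21 + 7*U)
I(Q) = (16 + 7*Q)² (I(Q) = ((21 + 7*Q) - 5)² = (16 + 7*Q)²)
J(s) = -7 + (16 - 7*s)² (J(s) = (16 + 7*(s*(-1)))² - 1*7 = (16 + 7*(-s))² - 7 = (16 - 7*s)² - 7 = -7 + (16 - 7*s)²)
u = 74214 (u = (-7 + (16 - 7*17)²)*7 = (-7 + (16 - 119)²)*7 = (-7 + (-103)²)*7 = (-7 + 10609)*7 = 10602*7 = 74214)
(-246113 + 178195)/(74344 + u) = (-246113 + 178195)/(74344 + 74214) = -67918/148558 = -67918*1/148558 = -33959/74279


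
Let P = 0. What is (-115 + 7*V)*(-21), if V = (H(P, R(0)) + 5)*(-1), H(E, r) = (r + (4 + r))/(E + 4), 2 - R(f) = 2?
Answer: 3297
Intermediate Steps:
R(f) = 0 (R(f) = 2 - 1*2 = 2 - 2 = 0)
H(E, r) = (4 + 2*r)/(4 + E)
V = -6 (V = (2*(2 + 0)/(4 + 0) + 5)*(-1) = (2*2/4 + 5)*(-1) = (2*(1/4)*2 + 5)*(-1) = (1 + 5)*(-1) = 6*(-1) = -6)
(-115 + 7*V)*(-21) = (-115 + 7*(-6))*(-21) = (-115 - 42)*(-21) = -157*(-21) = 3297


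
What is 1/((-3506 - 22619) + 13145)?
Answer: -1/12980 ≈ -7.7042e-5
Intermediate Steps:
1/((-3506 - 22619) + 13145) = 1/(-26125 + 13145) = 1/(-12980) = -1/12980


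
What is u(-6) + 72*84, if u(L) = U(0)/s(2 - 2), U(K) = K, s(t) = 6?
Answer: 6048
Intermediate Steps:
u(L) = 0 (u(L) = 0/6 = 0*(⅙) = 0)
u(-6) + 72*84 = 0 + 72*84 = 0 + 6048 = 6048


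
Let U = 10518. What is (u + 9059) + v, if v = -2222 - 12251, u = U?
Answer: 5104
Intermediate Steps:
u = 10518
v = -14473
(u + 9059) + v = (10518 + 9059) - 14473 = 19577 - 14473 = 5104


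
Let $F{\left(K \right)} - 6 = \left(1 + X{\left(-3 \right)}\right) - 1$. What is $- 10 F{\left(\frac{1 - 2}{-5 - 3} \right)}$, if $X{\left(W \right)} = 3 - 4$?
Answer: $-50$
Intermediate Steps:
$X{\left(W \right)} = -1$ ($X{\left(W \right)} = 3 - 4 = -1$)
$F{\left(K \right)} = 5$ ($F{\left(K \right)} = 6 + \left(\left(1 - 1\right) - 1\right) = 6 + \left(0 - 1\right) = 6 - 1 = 5$)
$- 10 F{\left(\frac{1 - 2}{-5 - 3} \right)} = \left(-10\right) 5 = -50$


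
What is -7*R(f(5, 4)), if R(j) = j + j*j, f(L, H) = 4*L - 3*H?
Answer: -504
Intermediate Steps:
f(L, H) = -3*H + 4*L
R(j) = j + j²
-7*R(f(5, 4)) = -7*(-3*4 + 4*5)*(1 + (-3*4 + 4*5)) = -7*(-12 + 20)*(1 + (-12 + 20)) = -56*(1 + 8) = -56*9 = -7*72 = -504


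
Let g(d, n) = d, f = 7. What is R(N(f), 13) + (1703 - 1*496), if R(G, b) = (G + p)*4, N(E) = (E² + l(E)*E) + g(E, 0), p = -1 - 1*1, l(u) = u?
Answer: 1619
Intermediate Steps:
p = -2 (p = -1 - 1 = -2)
N(E) = E + 2*E² (N(E) = (E² + E*E) + E = (E² + E²) + E = 2*E² + E = E + 2*E²)
R(G, b) = -8 + 4*G (R(G, b) = (G - 2)*4 = (-2 + G)*4 = -8 + 4*G)
R(N(f), 13) + (1703 - 1*496) = (-8 + 4*(7*(1 + 2*7))) + (1703 - 1*496) = (-8 + 4*(7*(1 + 14))) + (1703 - 496) = (-8 + 4*(7*15)) + 1207 = (-8 + 4*105) + 1207 = (-8 + 420) + 1207 = 412 + 1207 = 1619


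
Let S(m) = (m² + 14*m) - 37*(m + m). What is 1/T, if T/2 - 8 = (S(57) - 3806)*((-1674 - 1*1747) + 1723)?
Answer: 1/13505908 ≈ 7.4042e-8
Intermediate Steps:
S(m) = m² - 60*m (S(m) = (m² + 14*m) - 74*m = m² - 60*m)
T = 13505908 (T = 16 + 2*((57*(-60 + 57) - 3806)*((-1674 - 1*1747) + 1723)) = 16 + 2*((57*(-3) - 3806)*((-1674 - 1747) + 1723)) = 16 + 2*((-171 - 3806)*(-3421 + 1723)) = 16 + 2*(-3977*(-1698)) = 16 + 2*6752946 = 16 + 13505892 = 13505908)
1/T = 1/13505908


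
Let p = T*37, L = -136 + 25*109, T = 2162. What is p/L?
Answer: 79994/2589 ≈ 30.898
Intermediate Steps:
L = 2589 (L = -136 + 2725 = 2589)
p = 79994 (p = 2162*37 = 79994)
p/L = 79994/2589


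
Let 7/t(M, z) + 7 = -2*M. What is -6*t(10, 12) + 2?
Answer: 32/9 ≈ 3.5556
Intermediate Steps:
t(M, z) = 7/(-7 - 2*M)
-6*t(10, 12) + 2 = -(-42)/(7 + 2*10) + 2 = -(-42)/(7 + 20) + 2 = -(-42)/27 + 2 = -6*(-7/27) + 2 = 14/9 + 2 = 32/9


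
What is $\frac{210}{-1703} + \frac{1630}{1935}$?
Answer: $\frac{473908}{659061} \approx 0.71907$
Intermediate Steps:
$\frac{210}{-1703} + \frac{1630}{1935} = 210 \left(- \frac{1}{1703}\right) + 1630 \cdot \frac{1}{1935} = - \frac{210}{1703} + \frac{326}{387} = \frac{473908}{659061}$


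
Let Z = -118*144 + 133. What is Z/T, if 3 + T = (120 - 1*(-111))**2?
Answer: -16859/53358 ≈ -0.31596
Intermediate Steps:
Z = -16859 (Z = -16992 + 133 = -16859)
T = 53358 (T = -3 + (120 - 1*(-111))**2 = -3 + (120 + 111)**2 = -3 + 231**2 = -3 + 53361 = 53358)
Z/T = -16859/53358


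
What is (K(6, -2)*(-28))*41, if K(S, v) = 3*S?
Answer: -20664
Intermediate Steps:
(K(6, -2)*(-28))*41 = ((3*6)*(-28))*41 = (18*(-28))*41 = -504*41 = -20664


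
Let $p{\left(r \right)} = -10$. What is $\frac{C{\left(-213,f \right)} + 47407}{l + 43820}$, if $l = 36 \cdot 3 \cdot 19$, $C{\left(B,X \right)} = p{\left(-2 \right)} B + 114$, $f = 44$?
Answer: $\frac{49651}{45872} \approx 1.0824$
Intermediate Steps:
$C{\left(B,X \right)} = 114 - 10 B$ ($C{\left(B,X \right)} = - 10 B + 114 = 114 - 10 B$)
$l = 2052$ ($l = 108 \cdot 19 = 2052$)
$\frac{C{\left(-213,f \right)} + 47407}{l + 43820} = \frac{\left(114 - -2130\right) + 47407}{2052 + 43820} = \frac{\left(114 + 2130\right) + 47407}{45872} = \left(2244 + 47407\right) \frac{1}{45872} = 49651 \cdot \frac{1}{45872} = \frac{49651}{45872}$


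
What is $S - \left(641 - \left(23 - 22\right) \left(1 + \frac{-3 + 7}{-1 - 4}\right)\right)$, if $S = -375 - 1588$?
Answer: $- \frac{13019}{5} \approx -2603.8$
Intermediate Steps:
$S = -1963$
$S - \left(641 - \left(23 - 22\right) \left(1 + \frac{-3 + 7}{-1 - 4}\right)\right) = -1963 - \left(641 - \left(23 - 22\right) \left(1 + \frac{-3 + 7}{-1 - 4}\right)\right) = -1963 - \left(641 - \left(1 + \frac{4}{-5}\right)\right) = -1963 - \left(641 - \left(1 + 4 \left(- \frac{1}{5}\right)\right)\right) = -1963 - \left(641 - \left(1 - \frac{4}{5}\right)\right) = -1963 + \left(1 \cdot \frac{1}{5} - 641\right) = -1963 + \left(\frac{1}{5} - 641\right) = -1963 - \frac{3204}{5} = - \frac{13019}{5}$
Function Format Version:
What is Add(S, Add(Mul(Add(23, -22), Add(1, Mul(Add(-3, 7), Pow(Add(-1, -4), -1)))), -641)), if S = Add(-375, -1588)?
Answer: Rational(-13019, 5) ≈ -2603.8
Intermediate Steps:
S = -1963
Add(S, Add(Mul(Add(23, -22), Add(1, Mul(Add(-3, 7), Pow(Add(-1, -4), -1)))), -641)) = Add(-1963, Add(Mul(Add(23, -22), Add(1, Mul(Add(-3, 7), Pow(Add(-1, -4), -1)))), -641)) = Add(-1963, Add(Mul(1, Add(1, Mul(4, Pow(-5, -1)))), -641)) = Add(-1963, Add(Mul(1, Add(1, Mul(4, Rational(-1, 5)))), -641)) = Add(-1963, Add(Mul(1, Add(1, Rational(-4, 5))), -641)) = Add(-1963, Add(Mul(1, Rational(1, 5)), -641)) = Add(-1963, Add(Rational(1, 5), -641)) = Add(-1963, Rational(-3204, 5)) = Rational(-13019, 5)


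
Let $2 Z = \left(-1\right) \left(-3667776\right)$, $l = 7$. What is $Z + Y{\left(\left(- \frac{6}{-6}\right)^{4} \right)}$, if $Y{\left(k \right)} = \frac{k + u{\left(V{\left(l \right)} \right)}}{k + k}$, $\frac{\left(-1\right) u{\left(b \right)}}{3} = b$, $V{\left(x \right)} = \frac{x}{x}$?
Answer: $1833887$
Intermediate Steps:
$V{\left(x \right)} = 1$
$u{\left(b \right)} = - 3 b$
$Y{\left(k \right)} = \frac{-3 + k}{2 k}$ ($Y{\left(k \right)} = \frac{k - 3}{k + k} = \frac{k - 3}{2 k} = \left(-3 + k\right) \frac{1}{2 k} = \frac{-3 + k}{2 k}$)
$Z = 1833888$ ($Z = \frac{\left(-1\right) \left(-3667776\right)}{2} = \frac{1}{2} \cdot 3667776 = 1833888$)
$Z + Y{\left(\left(- \frac{6}{-6}\right)^{4} \right)} = 1833888 + \frac{-3 + \left(- \frac{6}{-6}\right)^{4}}{2 \left(- \frac{6}{-6}\right)^{4}} = 1833888 + \frac{-3 + \left(\left(-6\right) \left(- \frac{1}{6}\right)\right)^{4}}{2 \left(\left(-6\right) \left(- \frac{1}{6}\right)\right)^{4}} = 1833888 + \frac{-3 + 1^{4}}{2 \cdot 1^{4}} = 1833888 + \frac{-3 + 1}{2 \cdot 1} = 1833888 + \frac{1}{2} \cdot 1 \left(-2\right) = 1833888 - 1 = 1833887$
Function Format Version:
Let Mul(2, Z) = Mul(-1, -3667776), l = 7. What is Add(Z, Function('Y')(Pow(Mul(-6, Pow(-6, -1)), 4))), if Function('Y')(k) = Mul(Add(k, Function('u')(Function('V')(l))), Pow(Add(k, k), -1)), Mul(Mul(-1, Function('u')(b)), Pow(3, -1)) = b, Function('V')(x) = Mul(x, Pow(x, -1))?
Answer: 1833887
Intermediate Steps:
Function('V')(x) = 1
Function('u')(b) = Mul(-3, b)
Function('Y')(k) = Mul(Rational(1, 2), Pow(k, -1), Add(-3, k)) (Function('Y')(k) = Mul(Add(k, Mul(-3, 1)), Pow(Add(k, k), -1)) = Mul(Add(k, -3), Pow(Mul(2, k), -1)) = Mul(Add(-3, k), Mul(Rational(1, 2), Pow(k, -1))) = Mul(Rational(1, 2), Pow(k, -1), Add(-3, k)))
Z = 1833888 (Z = Mul(Rational(1, 2), Mul(-1, -3667776)) = Mul(Rational(1, 2), 3667776) = 1833888)
Add(Z, Function('Y')(Pow(Mul(-6, Pow(-6, -1)), 4))) = Add(1833888, Mul(Rational(1, 2), Pow(Pow(Mul(-6, Pow(-6, -1)), 4), -1), Add(-3, Pow(Mul(-6, Pow(-6, -1)), 4)))) = Add(1833888, Mul(Rational(1, 2), Pow(Pow(Mul(-6, Rational(-1, 6)), 4), -1), Add(-3, Pow(Mul(-6, Rational(-1, 6)), 4)))) = Add(1833888, Mul(Rational(1, 2), Pow(Pow(1, 4), -1), Add(-3, Pow(1, 4)))) = Add(1833888, Mul(Rational(1, 2), Pow(1, -1), Add(-3, 1))) = Add(1833888, Mul(Rational(1, 2), 1, -2)) = Add(1833888, -1) = 1833887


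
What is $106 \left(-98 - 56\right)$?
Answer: $-16324$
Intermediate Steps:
$106 \left(-98 - 56\right) = 106 \left(-154\right) = -16324$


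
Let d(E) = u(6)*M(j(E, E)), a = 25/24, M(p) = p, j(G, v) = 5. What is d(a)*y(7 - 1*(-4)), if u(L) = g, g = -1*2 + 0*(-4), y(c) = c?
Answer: -110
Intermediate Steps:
a = 25/24 (a = 25*(1/24) = 25/24 ≈ 1.0417)
g = -2 (g = -2 + 0 = -2)
u(L) = -2
d(E) = -10 (d(E) = -2*5 = -10)
d(a)*y(7 - 1*(-4)) = -10*(7 - 1*(-4)) = -10*(7 + 4) = -10*11 = -110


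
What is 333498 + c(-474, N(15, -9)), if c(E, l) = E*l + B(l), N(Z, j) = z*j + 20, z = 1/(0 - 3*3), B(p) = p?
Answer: 323565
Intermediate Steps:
z = -1/9 (z = 1/(0 - 9) = 1/(-9) = -1/9 ≈ -0.11111)
N(Z, j) = 20 - j/9 (N(Z, j) = -j/9 + 20 = 20 - j/9)
c(E, l) = l + E*l (c(E, l) = E*l + l = l + E*l)
333498 + c(-474, N(15, -9)) = 333498 + (20 - 1/9*(-9))*(1 - 474) = 333498 + (20 + 1)*(-473) = 333498 + 21*(-473) = 333498 - 9933 = 323565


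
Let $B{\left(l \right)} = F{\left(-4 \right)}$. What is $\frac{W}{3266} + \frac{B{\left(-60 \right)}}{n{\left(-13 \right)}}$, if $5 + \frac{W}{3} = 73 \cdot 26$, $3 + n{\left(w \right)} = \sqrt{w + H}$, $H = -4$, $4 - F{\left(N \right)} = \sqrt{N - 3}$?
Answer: $\frac{- 3266 \sqrt{7} + 3973 i + 5679 \sqrt{17}}{3266 \left(\sqrt{17} + 3 i\right)} \approx 0.85772 - 0.32904 i$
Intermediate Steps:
$F{\left(N \right)} = 4 - \sqrt{-3 + N}$ ($F{\left(N \right)} = 4 - \sqrt{N - 3} = 4 - \sqrt{-3 + N}$)
$B{\left(l \right)} = 4 - i \sqrt{7}$ ($B{\left(l \right)} = 4 - \sqrt{-3 - 4} = 4 - \sqrt{-7} = 4 - i \sqrt{7}$)
$n{\left(w \right)} = -3 + \sqrt{-4 + w}$ ($n{\left(w \right)} = -3 + \sqrt{w - 4} = -3 + \sqrt{-4 + w}$)
$W = 5679$ ($W = -15 + 3 \cdot 73 \cdot 26 = -15 + 3 \cdot 1898 = -15 + 5694 = 5679$)
$\frac{W}{3266} + \frac{B{\left(-60 \right)}}{n{\left(-13 \right)}} = \frac{5679}{3266} + \frac{4 - i \sqrt{7}}{-3 + \sqrt{-4 - 13}} = 5679 \cdot \frac{1}{3266} + \frac{4 - i \sqrt{7}}{-3 + \sqrt{-17}} = \frac{5679}{3266} + \frac{4 - i \sqrt{7}}{-3 + i \sqrt{17}}$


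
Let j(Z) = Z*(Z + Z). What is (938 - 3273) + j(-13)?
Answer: -1997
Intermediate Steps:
j(Z) = 2*Z² (j(Z) = Z*(2*Z) = 2*Z²)
(938 - 3273) + j(-13) = (938 - 3273) + 2*(-13)² = -2335 + 2*169 = -2335 + 338 = -1997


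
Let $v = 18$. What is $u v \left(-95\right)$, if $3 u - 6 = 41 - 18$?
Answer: $-16530$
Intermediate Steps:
$u = \frac{29}{3}$ ($u = 2 + \frac{41 - 18}{3} = 2 + \frac{1}{3} \cdot 23 = 2 + \frac{23}{3} = \frac{29}{3} \approx 9.6667$)
$u v \left(-95\right) = \frac{29}{3} \cdot 18 \left(-95\right) = 174 \left(-95\right) = -16530$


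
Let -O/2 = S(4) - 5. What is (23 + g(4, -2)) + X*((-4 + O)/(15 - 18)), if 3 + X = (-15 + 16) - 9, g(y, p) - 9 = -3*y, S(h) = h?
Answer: 38/3 ≈ 12.667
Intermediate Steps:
g(y, p) = 9 - 3*y
O = 2 (O = -2*(4 - 5) = -2*(-1) = 2)
X = -11 (X = -3 + ((-15 + 16) - 9) = -3 + (1 - 9) = -3 - 8 = -11)
(23 + g(4, -2)) + X*((-4 + O)/(15 - 18)) = (23 + (9 - 3*4)) - 11*(-4 + 2)/(15 - 18) = (23 + (9 - 12)) - (-22)/(-3) = (23 - 3) - (-22)*(-1)/3 = 20 - 11*2/3 = 20 - 22/3 = 38/3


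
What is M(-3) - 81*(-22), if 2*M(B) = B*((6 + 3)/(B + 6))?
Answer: 3555/2 ≈ 1777.5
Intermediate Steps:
M(B) = 9*B/(2*(6 + B)) (M(B) = (B*((6 + 3)/(B + 6)))/2 = (B*(9/(6 + B)))/2 = (9*B/(6 + B))/2 = 9*B/(2*(6 + B)))
M(-3) - 81*(-22) = (9/2)*(-3)/(6 - 3) - 81*(-22) = (9/2)*(-3)/3 + 1782 = (9/2)*(-3)*(⅓) + 1782 = -9/2 + 1782 = 3555/2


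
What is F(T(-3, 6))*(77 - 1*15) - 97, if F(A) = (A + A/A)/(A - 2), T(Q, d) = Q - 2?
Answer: -431/7 ≈ -61.571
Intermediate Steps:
T(Q, d) = -2 + Q
F(A) = (1 + A)/(-2 + A) (F(A) = (A + 1)/(-2 + A) = (1 + A)/(-2 + A))
F(T(-3, 6))*(77 - 1*15) - 97 = ((1 + (-2 - 3))/(-2 + (-2 - 3)))*(77 - 1*15) - 97 = ((1 - 5)/(-2 - 5))*(77 - 15) - 97 = (-4/(-7))*62 - 97 = -⅐*(-4)*62 - 97 = (4/7)*62 - 97 = 248/7 - 97 = -431/7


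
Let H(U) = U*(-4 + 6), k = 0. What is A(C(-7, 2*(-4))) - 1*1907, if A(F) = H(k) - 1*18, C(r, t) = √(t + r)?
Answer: -1925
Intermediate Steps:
H(U) = 2*U (H(U) = U*2 = 2*U)
C(r, t) = √(r + t)
A(F) = -18 (A(F) = 2*0 - 1*18 = 0 - 18 = -18)
A(C(-7, 2*(-4))) - 1*1907 = -18 - 1*1907 = -18 - 1907 = -1925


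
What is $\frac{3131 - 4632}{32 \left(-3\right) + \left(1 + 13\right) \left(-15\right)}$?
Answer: $\frac{1501}{306} \approx 4.9052$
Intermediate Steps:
$\frac{3131 - 4632}{32 \left(-3\right) + \left(1 + 13\right) \left(-15\right)} = - \frac{1501}{-96 + 14 \left(-15\right)} = - \frac{1501}{-96 - 210} = - \frac{1501}{-306} = \left(-1501\right) \left(- \frac{1}{306}\right) = \frac{1501}{306}$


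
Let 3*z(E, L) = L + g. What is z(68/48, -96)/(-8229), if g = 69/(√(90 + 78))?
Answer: 32/8229 - 23*√42/691236 ≈ 0.0036730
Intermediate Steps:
g = 23*√42/28 (g = 69/(√168) = 69/((2*√42)) = 69*(√42/84) = 23*√42/28 ≈ 5.3235)
z(E, L) = L/3 + 23*√42/84 (z(E, L) = (L + 23*√42/28)/3 = L/3 + 23*√42/84)
z(68/48, -96)/(-8229) = ((⅓)*(-96) + 23*√42/84)/(-8229) = (-32 + 23*√42/84)*(-1/8229) = 32/8229 - 23*√42/691236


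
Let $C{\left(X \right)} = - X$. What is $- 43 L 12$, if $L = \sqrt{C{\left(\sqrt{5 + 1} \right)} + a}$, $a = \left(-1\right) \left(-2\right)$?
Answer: $- 516 \sqrt{2 - \sqrt{6}} \approx - 345.95 i$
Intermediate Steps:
$a = 2$
$L = \sqrt{2 - \sqrt{6}}$ ($L = \sqrt{- \sqrt{5 + 1} + 2} = \sqrt{- \sqrt{6} + 2} = \sqrt{2 - \sqrt{6}} \approx 0.67044 i$)
$- 43 L 12 = - 43 \sqrt{2 - \sqrt{6}} \cdot 12 = - 516 \sqrt{2 - \sqrt{6}}$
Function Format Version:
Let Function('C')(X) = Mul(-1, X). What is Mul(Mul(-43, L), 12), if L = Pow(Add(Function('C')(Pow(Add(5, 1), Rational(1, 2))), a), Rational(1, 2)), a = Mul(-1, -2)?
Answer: Mul(-516, Pow(Add(2, Mul(-1, Pow(6, Rational(1, 2)))), Rational(1, 2))) ≈ Mul(-345.95, I)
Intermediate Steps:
a = 2
L = Pow(Add(2, Mul(-1, Pow(6, Rational(1, 2)))), Rational(1, 2)) (L = Pow(Add(Mul(-1, Pow(Add(5, 1), Rational(1, 2))), 2), Rational(1, 2)) = Pow(Add(Mul(-1, Pow(6, Rational(1, 2))), 2), Rational(1, 2)) = Pow(Add(2, Mul(-1, Pow(6, Rational(1, 2)))), Rational(1, 2)) ≈ Mul(0.67044, I))
Mul(Mul(-43, L), 12) = Mul(Mul(-43, Pow(Add(2, Mul(-1, Pow(6, Rational(1, 2)))), Rational(1, 2))), 12) = Mul(-516, Pow(Add(2, Mul(-1, Pow(6, Rational(1, 2)))), Rational(1, 2)))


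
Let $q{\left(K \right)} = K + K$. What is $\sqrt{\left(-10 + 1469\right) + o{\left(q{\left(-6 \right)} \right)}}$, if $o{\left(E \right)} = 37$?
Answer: $2 \sqrt{374} \approx 38.678$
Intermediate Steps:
$q{\left(K \right)} = 2 K$
$\sqrt{\left(-10 + 1469\right) + o{\left(q{\left(-6 \right)} \right)}} = \sqrt{\left(-10 + 1469\right) + 37} = \sqrt{1459 + 37} = \sqrt{1496} = 2 \sqrt{374}$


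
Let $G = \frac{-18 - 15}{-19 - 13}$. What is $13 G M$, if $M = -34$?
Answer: $- \frac{7293}{16} \approx -455.81$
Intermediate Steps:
$G = \frac{33}{32}$ ($G = - \frac{33}{-32} = \left(-33\right) \left(- \frac{1}{32}\right) = \frac{33}{32} \approx 1.0313$)
$13 G M = 13 \cdot \frac{33}{32} \left(-34\right) = \frac{429}{32} \left(-34\right) = - \frac{7293}{16}$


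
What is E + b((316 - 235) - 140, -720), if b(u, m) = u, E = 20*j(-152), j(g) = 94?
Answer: 1821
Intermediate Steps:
E = 1880 (E = 20*94 = 1880)
E + b((316 - 235) - 140, -720) = 1880 + ((316 - 235) - 140) = 1880 + (81 - 140) = 1880 - 59 = 1821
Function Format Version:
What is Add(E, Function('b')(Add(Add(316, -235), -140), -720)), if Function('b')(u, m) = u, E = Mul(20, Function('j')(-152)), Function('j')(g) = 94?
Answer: 1821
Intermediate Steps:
E = 1880 (E = Mul(20, 94) = 1880)
Add(E, Function('b')(Add(Add(316, -235), -140), -720)) = Add(1880, Add(Add(316, -235), -140)) = Add(1880, Add(81, -140)) = Add(1880, -59) = 1821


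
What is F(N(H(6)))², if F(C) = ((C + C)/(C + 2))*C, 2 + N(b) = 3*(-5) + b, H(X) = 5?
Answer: 20736/25 ≈ 829.44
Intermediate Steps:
N(b) = -17 + b (N(b) = -2 + (3*(-5) + b) = -2 + (-15 + b) = -17 + b)
F(C) = 2*C²/(2 + C) (F(C) = ((2*C)/(2 + C))*C = (2*C/(2 + C))*C = 2*C²/(2 + C))
F(N(H(6)))² = (2*(-17 + 5)²/(2 + (-17 + 5)))² = (2*(-12)²/(2 - 12))² = (2*144/(-10))² = (2*144*(-⅒))² = (-144/5)² = 20736/25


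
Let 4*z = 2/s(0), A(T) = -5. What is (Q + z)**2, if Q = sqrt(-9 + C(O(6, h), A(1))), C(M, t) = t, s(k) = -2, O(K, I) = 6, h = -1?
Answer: (1 - 4*I*sqrt(14))**2/16 ≈ -13.938 - 1.8708*I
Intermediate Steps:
z = -1/4 (z = (2/(-2))/4 = (2*(-1/2))/4 = (1/4)*(-1) = -1/4 ≈ -0.25000)
Q = I*sqrt(14) (Q = sqrt(-9 - 5) = sqrt(-14) = I*sqrt(14) ≈ 3.7417*I)
(Q + z)**2 = (I*sqrt(14) - 1/4)**2 = (-1/4 + I*sqrt(14))**2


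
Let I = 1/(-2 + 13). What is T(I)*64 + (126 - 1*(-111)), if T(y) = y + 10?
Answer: 9711/11 ≈ 882.82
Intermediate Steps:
I = 1/11 ≈ 0.090909
T(y) = 10 + y
T(I)*64 + (126 - 1*(-111)) = (10 + 1/11)*64 + (126 - 1*(-111)) = (111/11)*64 + (126 + 111) = 7104/11 + 237 = 9711/11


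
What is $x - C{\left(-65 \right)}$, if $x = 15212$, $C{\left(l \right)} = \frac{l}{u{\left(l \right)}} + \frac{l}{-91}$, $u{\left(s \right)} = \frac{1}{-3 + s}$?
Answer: $\frac{75539}{7} \approx 10791.0$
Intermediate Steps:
$C{\left(l \right)} = - \frac{l}{91} + l \left(-3 + l\right)$ ($C{\left(l \right)} = \frac{l}{\frac{1}{-3 + l}} + \frac{l}{-91} = l \left(-3 + l\right) + l \left(- \frac{1}{91}\right) = l \left(-3 + l\right) - \frac{l}{91} = - \frac{l}{91} + l \left(-3 + l\right)$)
$x - C{\left(-65 \right)} = 15212 - \frac{1}{91} \left(-65\right) \left(-274 + 91 \left(-65\right)\right) = 15212 - \frac{1}{91} \left(-65\right) \left(-274 - 5915\right) = 15212 - \frac{1}{91} \left(-65\right) \left(-6189\right) = 15212 - \frac{30945}{7} = \frac{75539}{7}$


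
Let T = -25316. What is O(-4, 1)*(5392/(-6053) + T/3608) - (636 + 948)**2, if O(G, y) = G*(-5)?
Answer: -6849911231778/2729903 ≈ -2.5092e+6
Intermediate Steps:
O(G, y) = -5*G
O(-4, 1)*(5392/(-6053) + T/3608) - (636 + 948)**2 = (-5*(-4))*(5392/(-6053) - 25316/3608) - (636 + 948)**2 = 20*(5392*(-1/6053) - 25316*1/3608) - 1*1584**2 = 20*(-5392/6053 - 6329/902) - 1*2509056 = 20*(-43173021/5459806) - 2509056 = -431730210/2729903 - 2509056 = -6849911231778/2729903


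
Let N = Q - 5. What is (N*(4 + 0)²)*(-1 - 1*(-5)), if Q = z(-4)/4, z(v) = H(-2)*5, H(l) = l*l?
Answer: 0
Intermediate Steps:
H(l) = l²
z(v) = 20 (z(v) = (-2)²*5 = 4*5 = 20)
Q = 5 (Q = 20/4 = 20*(¼) = 5)
N = 0 (N = 5 - 5 = 0)
(N*(4 + 0)²)*(-1 - 1*(-5)) = (0*(4 + 0)²)*(-1 - 1*(-5)) = (0*4²)*(-1 + 5) = (0*16)*4 = 0*4 = 0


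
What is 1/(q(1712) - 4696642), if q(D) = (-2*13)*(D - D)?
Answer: -1/4696642 ≈ -2.1292e-7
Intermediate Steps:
q(D) = 0 (q(D) = -26*0 = 0)
1/(q(1712) - 4696642) = 1/(0 - 4696642) = 1/(-4696642) = -1/4696642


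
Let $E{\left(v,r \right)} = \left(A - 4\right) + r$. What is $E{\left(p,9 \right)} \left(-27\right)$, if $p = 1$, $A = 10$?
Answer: $-405$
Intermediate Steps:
$E{\left(v,r \right)} = 6 + r$ ($E{\left(v,r \right)} = \left(10 - 4\right) + r = 6 + r$)
$E{\left(p,9 \right)} \left(-27\right) = \left(6 + 9\right) \left(-27\right) = 15 \left(-27\right) = -405$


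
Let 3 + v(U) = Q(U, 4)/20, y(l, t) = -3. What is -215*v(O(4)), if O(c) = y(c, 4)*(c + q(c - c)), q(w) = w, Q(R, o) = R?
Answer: 774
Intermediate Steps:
O(c) = -3*c (O(c) = -3*(c + (c - c)) = -3*(c + 0) = -3*c)
v(U) = -3 + U/20
-215*v(O(4)) = -215*(-3 + (-3*4)/20) = -215*(-3 + (1/20)*(-12)) = -215*(-3 - 3/5) = -215*(-18/5) = 774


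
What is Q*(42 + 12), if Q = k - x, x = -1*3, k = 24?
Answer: 1458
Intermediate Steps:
x = -3
Q = 27 (Q = 24 - 1*(-3) = 24 + 3 = 27)
Q*(42 + 12) = 27*(42 + 12) = 27*54 = 1458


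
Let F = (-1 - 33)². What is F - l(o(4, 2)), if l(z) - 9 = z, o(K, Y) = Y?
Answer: 1145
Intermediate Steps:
l(z) = 9 + z
F = 1156 (F = (-34)² = 1156)
F - l(o(4, 2)) = 1156 - (9 + 2) = 1156 - 1*11 = 1156 - 11 = 1145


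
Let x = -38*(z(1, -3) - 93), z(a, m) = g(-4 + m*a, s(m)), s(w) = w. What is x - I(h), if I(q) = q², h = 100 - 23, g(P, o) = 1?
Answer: -2433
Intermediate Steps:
z(a, m) = 1
h = 77
x = 3496 (x = -38*(1 - 93) = -38*(-92) = 3496)
x - I(h) = 3496 - 1*77² = 3496 - 1*5929 = 3496 - 5929 = -2433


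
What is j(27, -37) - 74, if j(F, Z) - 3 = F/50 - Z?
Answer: -1673/50 ≈ -33.460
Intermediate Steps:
j(F, Z) = 3 - Z + F/50 (j(F, Z) = 3 + (F/50 - Z) = 3 + (-Z + F/50) = 3 - Z + F/50)
j(27, -37) - 74 = (3 - 1*(-37) + (1/50)*27) - 74 = (3 + 37 + 27/50) - 74 = 2027/50 - 74 = -1673/50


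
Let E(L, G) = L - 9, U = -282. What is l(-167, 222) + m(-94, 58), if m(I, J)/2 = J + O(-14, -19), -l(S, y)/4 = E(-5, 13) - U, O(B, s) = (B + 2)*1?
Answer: -980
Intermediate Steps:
O(B, s) = 2 + B (O(B, s) = (2 + B)*1 = 2 + B)
E(L, G) = -9 + L
l(S, y) = -1072 (l(S, y) = -4*((-9 - 5) - 1*(-282)) = -4*(-14 + 282) = -4*268 = -1072)
m(I, J) = -24 + 2*J (m(I, J) = 2*(J + (2 - 14)) = 2*(J - 12) = 2*(-12 + J) = -24 + 2*J)
l(-167, 222) + m(-94, 58) = -1072 + (-24 + 2*58) = -1072 + (-24 + 116) = -1072 + 92 = -980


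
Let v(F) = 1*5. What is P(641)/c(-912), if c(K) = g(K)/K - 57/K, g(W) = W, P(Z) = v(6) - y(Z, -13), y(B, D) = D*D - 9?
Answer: -2480/17 ≈ -145.88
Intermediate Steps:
v(F) = 5
y(B, D) = -9 + D² (y(B, D) = D² - 9 = -9 + D²)
P(Z) = -155 (P(Z) = 5 - (-9 + (-13)²) = 5 - (-9 + 169) = 5 - 1*160 = 5 - 160 = -155)
c(K) = 1 - 57/K (c(K) = K/K - 57/K = 1 - 57/K)
P(641)/c(-912) = -155*(-912/(-57 - 912)) = -155/((-1/912*(-969))) = -155/17/16 = -155*16/17 = -2480/17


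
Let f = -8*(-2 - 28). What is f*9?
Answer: 2160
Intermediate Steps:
f = 240 (f = -8*(-30) = 240)
f*9 = 240*9 = 2160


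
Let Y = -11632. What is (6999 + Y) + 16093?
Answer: 11460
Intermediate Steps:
(6999 + Y) + 16093 = (6999 - 11632) + 16093 = -4633 + 16093 = 11460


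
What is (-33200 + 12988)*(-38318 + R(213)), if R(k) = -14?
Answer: 774766384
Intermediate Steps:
(-33200 + 12988)*(-38318 + R(213)) = (-33200 + 12988)*(-38318 - 14) = -20212*(-38332) = 774766384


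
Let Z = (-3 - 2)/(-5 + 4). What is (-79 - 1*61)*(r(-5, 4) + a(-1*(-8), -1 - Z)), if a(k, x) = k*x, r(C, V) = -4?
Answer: 7280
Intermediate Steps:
Z = 5 (Z = -5/(-1) = -5*(-1) = 5)
(-79 - 1*61)*(r(-5, 4) + a(-1*(-8), -1 - Z)) = (-79 - 1*61)*(-4 + (-1*(-8))*(-1 - 1*5)) = (-79 - 61)*(-4 + 8*(-1 - 5)) = -140*(-4 + 8*(-6)) = -140*(-4 - 48) = -140*(-52) = 7280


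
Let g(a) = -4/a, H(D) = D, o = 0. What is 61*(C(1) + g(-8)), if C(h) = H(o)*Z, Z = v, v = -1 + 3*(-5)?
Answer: 61/2 ≈ 30.500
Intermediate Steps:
v = -16 (v = -1 - 15 = -16)
Z = -16
C(h) = 0 (C(h) = 0*(-16) = 0)
61*(C(1) + g(-8)) = 61*(0 - 4/(-8)) = 61*(0 - 4*(-1/8)) = 61*(0 + 1/2) = 61*(1/2) = 61/2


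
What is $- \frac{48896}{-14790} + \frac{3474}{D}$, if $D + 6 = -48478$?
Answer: $\frac{2006309}{620310} \approx 3.2344$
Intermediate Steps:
$D = -48484$ ($D = -6 - 48478 = -48484$)
$- \frac{48896}{-14790} + \frac{3474}{D} = - \frac{48896}{-14790} + \frac{3474}{-48484} = \left(-48896\right) \left(- \frac{1}{14790}\right) + 3474 \left(- \frac{1}{48484}\right) = \frac{24448}{7395} - \frac{1737}{24242} = \frac{2006309}{620310}$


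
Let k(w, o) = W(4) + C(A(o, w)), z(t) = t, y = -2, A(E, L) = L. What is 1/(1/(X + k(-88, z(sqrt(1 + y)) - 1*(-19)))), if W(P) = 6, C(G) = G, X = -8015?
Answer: -8097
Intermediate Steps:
k(w, o) = 6 + w
1/(1/(X + k(-88, z(sqrt(1 + y)) - 1*(-19)))) = 1/(1/(-8015 + (6 - 88))) = 1/(1/(-8015 - 82)) = 1/(1/(-8097)) = 1/(-1/8097) = -8097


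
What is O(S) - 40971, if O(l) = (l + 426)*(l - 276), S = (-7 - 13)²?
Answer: 61453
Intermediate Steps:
S = 400 (S = (-20)² = 400)
O(l) = (-276 + l)*(426 + l) (O(l) = (426 + l)*(-276 + l) = (-276 + l)*(426 + l))
O(S) - 40971 = (-117576 + 400² + 150*400) - 40971 = (-117576 + 160000 + 60000) - 40971 = 102424 - 40971 = 61453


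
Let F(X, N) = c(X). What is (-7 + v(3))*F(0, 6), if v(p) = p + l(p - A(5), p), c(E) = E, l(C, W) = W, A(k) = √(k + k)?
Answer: 0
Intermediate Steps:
A(k) = √2*√k (A(k) = √(2*k) = √2*√k)
v(p) = 2*p (v(p) = p + p = 2*p)
F(X, N) = X
(-7 + v(3))*F(0, 6) = (-7 + 2*3)*0 = (-7 + 6)*0 = -1*0 = 0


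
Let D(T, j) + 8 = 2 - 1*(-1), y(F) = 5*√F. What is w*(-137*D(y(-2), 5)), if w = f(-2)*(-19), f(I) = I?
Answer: 26030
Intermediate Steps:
D(T, j) = -5 (D(T, j) = -8 + (2 - 1*(-1)) = -8 + (2 + 1) = -8 + 3 = -5)
w = 38 (w = -2*(-19) = 38)
w*(-137*D(y(-2), 5)) = 38*(-137*(-5)) = 38*685 = 26030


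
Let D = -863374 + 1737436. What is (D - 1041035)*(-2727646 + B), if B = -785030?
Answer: 586522049748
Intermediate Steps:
D = 874062
(D - 1041035)*(-2727646 + B) = (874062 - 1041035)*(-2727646 - 785030) = -166973*(-3512676) = 586522049748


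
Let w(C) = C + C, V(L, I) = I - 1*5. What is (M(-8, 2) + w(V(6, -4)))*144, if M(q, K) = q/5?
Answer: -14112/5 ≈ -2822.4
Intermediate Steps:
M(q, K) = q/5 (M(q, K) = q*(⅕) = q/5)
V(L, I) = -5 + I (V(L, I) = I - 5 = -5 + I)
w(C) = 2*C
(M(-8, 2) + w(V(6, -4)))*144 = ((⅕)*(-8) + 2*(-5 - 4))*144 = (-8/5 + 2*(-9))*144 = (-8/5 - 18)*144 = -98/5*144 = -14112/5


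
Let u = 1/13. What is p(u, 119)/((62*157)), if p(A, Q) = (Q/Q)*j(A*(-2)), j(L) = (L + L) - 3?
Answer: -43/126542 ≈ -0.00033981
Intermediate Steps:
u = 1/13 ≈ 0.076923
j(L) = -3 + 2*L (j(L) = 2*L - 3 = -3 + 2*L)
p(A, Q) = -3 - 4*A (p(A, Q) = (Q/Q)*(-3 + 2*(A*(-2))) = 1*(-3 + 2*(-2*A)) = 1*(-3 - 4*A) = -3 - 4*A)
p(u, 119)/((62*157)) = (-3 - 4*1/13)/((62*157)) = (-3 - 4/13)/9734 = -43/13*1/9734 = -43/126542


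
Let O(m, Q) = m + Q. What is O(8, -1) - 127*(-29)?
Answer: 3690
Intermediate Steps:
O(m, Q) = Q + m
O(8, -1) - 127*(-29) = (-1 + 8) - 127*(-29) = 7 + 3683 = 3690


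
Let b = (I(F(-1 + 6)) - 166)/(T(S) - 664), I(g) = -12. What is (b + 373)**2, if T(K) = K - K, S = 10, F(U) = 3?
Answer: 15357405625/110224 ≈ 1.3933e+5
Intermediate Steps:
T(K) = 0
b = 89/332 (b = (-12 - 166)/(0 - 664) = -178/(-664) = -178*(-1/664) = 89/332 ≈ 0.26807)
(b + 373)**2 = (89/332 + 373)**2 = (123925/332)**2 = 15357405625/110224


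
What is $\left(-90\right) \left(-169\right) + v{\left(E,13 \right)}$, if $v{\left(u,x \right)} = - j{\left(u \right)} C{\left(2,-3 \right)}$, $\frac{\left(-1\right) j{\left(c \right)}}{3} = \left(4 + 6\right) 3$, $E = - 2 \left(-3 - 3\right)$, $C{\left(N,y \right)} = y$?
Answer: $14940$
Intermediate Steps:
$E = 12$ ($E = \left(-2\right) \left(-6\right) = 12$)
$j{\left(c \right)} = -90$ ($j{\left(c \right)} = - 3 \left(4 + 6\right) 3 = - 3 \cdot 10 \cdot 3 = \left(-3\right) 30 = -90$)
$v{\left(u,x \right)} = -270$ ($v{\left(u,x \right)} = \left(-1\right) \left(-90\right) \left(-3\right) = 90 \left(-3\right) = -270$)
$\left(-90\right) \left(-169\right) + v{\left(E,13 \right)} = \left(-90\right) \left(-169\right) - 270 = 15210 - 270 = 14940$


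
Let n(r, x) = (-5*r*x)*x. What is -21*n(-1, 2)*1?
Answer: -420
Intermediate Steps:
n(r, x) = -5*r*x**2 (n(r, x) = (-5*r*x)*x = -5*r*x**2)
-21*n(-1, 2)*1 = -(-105)*(-1)*2**2*1 = -(-105)*(-1)*4*1 = -21*20*1 = -420*1 = -420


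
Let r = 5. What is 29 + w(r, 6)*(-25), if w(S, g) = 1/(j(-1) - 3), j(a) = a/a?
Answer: 83/2 ≈ 41.500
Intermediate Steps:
j(a) = 1
w(S, g) = -1/2 (w(S, g) = 1/(1 - 3) = 1/(-2) = -1/2)
29 + w(r, 6)*(-25) = 29 - 1/2*(-25) = 29 + 25/2 = 83/2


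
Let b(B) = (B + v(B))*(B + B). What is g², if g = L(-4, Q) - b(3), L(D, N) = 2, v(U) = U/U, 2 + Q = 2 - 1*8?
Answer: 484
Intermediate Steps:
Q = -8 (Q = -2 + (2 - 1*8) = -2 + (2 - 8) = -2 - 6 = -8)
v(U) = 1
b(B) = 2*B*(1 + B) (b(B) = (B + 1)*(B + B) = (1 + B)*(2*B) = 2*B*(1 + B))
g = -22 (g = 2 - 2*3*(1 + 3) = 2 - 2*3*4 = 2 - 1*24 = 2 - 24 = -22)
g² = (-22)² = 484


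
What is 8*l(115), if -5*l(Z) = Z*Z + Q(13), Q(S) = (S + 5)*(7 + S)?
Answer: -21736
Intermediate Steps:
Q(S) = (5 + S)*(7 + S)
l(Z) = -72 - Z²/5 (l(Z) = -(Z*Z + (35 + 13² + 12*13))/5 = -(Z² + (35 + 169 + 156))/5 = -(Z² + 360)/5 = -(360 + Z²)/5 = -72 - Z²/5)
8*l(115) = 8*(-72 - ⅕*115²) = 8*(-72 - ⅕*13225) = 8*(-72 - 2645) = 8*(-2717) = -21736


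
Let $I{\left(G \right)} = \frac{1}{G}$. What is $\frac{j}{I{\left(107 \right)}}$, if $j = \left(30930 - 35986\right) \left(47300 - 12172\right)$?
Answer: $-19003966976$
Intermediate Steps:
$j = -177607168$ ($j = \left(-5056\right) 35128 = -177607168$)
$\frac{j}{I{\left(107 \right)}} = - \frac{177607168}{\frac{1}{107}} = - 177607168 \frac{1}{\frac{1}{107}} = \left(-177607168\right) 107 = -19003966976$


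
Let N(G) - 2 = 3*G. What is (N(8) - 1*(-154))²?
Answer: 32400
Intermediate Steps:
N(G) = 2 + 3*G
(N(8) - 1*(-154))² = ((2 + 3*8) - 1*(-154))² = ((2 + 24) + 154)² = (26 + 154)² = 180² = 32400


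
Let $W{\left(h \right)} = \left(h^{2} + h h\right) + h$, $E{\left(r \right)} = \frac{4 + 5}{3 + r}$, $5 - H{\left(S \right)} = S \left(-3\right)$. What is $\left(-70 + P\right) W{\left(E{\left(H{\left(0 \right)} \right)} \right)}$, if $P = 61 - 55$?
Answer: $-234$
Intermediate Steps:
$P = 6$ ($P = 61 - 55 = 6$)
$H{\left(S \right)} = 5 + 3 S$ ($H{\left(S \right)} = 5 - S \left(-3\right) = 5 - - 3 S = 5 + 3 S$)
$E{\left(r \right)} = \frac{9}{3 + r}$
$W{\left(h \right)} = h + 2 h^{2}$ ($W{\left(h \right)} = \left(h^{2} + h^{2}\right) + h = 2 h^{2} + h = h + 2 h^{2}$)
$\left(-70 + P\right) W{\left(E{\left(H{\left(0 \right)} \right)} \right)} = \left(-70 + 6\right) \frac{9}{3 + \left(5 + 3 \cdot 0\right)} \left(1 + 2 \frac{9}{3 + \left(5 + 3 \cdot 0\right)}\right) = - 64 \frac{9}{3 + \left(5 + 0\right)} \left(1 + 2 \frac{9}{3 + \left(5 + 0\right)}\right) = - 64 \frac{9}{3 + 5} \left(1 + 2 \frac{9}{3 + 5}\right) = - 64 \cdot \frac{9}{8} \left(1 + 2 \cdot \frac{9}{8}\right) = - 64 \cdot 9 \cdot \frac{1}{8} \left(1 + 2 \cdot 9 \cdot \frac{1}{8}\right) = - 64 \frac{9 \left(1 + 2 \cdot \frac{9}{8}\right)}{8} = - 64 \frac{9 \left(1 + \frac{9}{4}\right)}{8} = - 64 \cdot \frac{9}{8} \cdot \frac{13}{4} = \left(-64\right) \frac{117}{32} = -234$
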